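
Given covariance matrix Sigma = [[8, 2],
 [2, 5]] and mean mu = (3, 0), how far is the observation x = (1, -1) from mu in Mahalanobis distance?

Step 1 — centre the observation: (x - mu) = (-2, -1).

Step 2 — invert Sigma. det(Sigma) = 8·5 - (2)² = 36.
  Sigma^{-1} = (1/det) · [[d, -b], [-b, a]] = [[0.1389, -0.0556],
 [-0.0556, 0.2222]].

Step 3 — form the quadratic (x - mu)^T · Sigma^{-1} · (x - mu):
  Sigma^{-1} · (x - mu) = (-0.2222, -0.1111).
  (x - mu)^T · [Sigma^{-1} · (x - mu)] = (-2)·(-0.2222) + (-1)·(-0.1111) = 0.5556.

Step 4 — take square root: d = √(0.5556) ≈ 0.7454.

d(x, mu) = √(0.5556) ≈ 0.7454


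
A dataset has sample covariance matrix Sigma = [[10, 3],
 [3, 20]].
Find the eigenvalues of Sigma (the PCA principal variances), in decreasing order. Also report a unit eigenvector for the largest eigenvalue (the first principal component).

Step 1 — characteristic polynomial of 2×2 Sigma:
  det(Sigma - λI) = λ² - trace · λ + det = 0.
  trace = 10 + 20 = 30, det = 10·20 - (3)² = 191.
Step 2 — discriminant:
  Δ = trace² - 4·det = 900 - 764 = 136.
Step 3 — eigenvalues:
  λ = (trace ± √Δ)/2 = (30 ± 11.6619)/2,
  λ_1 = 20.831,  λ_2 = 9.169.

Step 4 — unit eigenvector for λ_1: solve (Sigma - λ_1 I)v = 0. First row:
  (10 - 20.831)·v_x + (3)·v_y = 0, i.e. (-10.831)·v_x + (3)·v_y = 0,
  so v ∝ (b, λ_1 - a) = (3, 10.831) = u.
  ||u|| = √((3)² + (10.831)²) = √(126.3095) ≈ 11.2388,
  v_1 = u/||u|| ≈ (0.2669, 0.9637) (||v_1|| = 1).

λ_1 = 20.831,  λ_2 = 9.169;  v_1 ≈ (0.2669, 0.9637)


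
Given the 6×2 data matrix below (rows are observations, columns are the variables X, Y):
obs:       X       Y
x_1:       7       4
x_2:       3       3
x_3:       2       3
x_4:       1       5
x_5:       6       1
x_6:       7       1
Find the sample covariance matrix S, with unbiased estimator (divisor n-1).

Step 1 — column means:
  mean(X) = (7 + 3 + 2 + 1 + 6 + 7) / 6 = 26/6 = 4.3333
  mean(Y) = (4 + 3 + 3 + 5 + 1 + 1) / 6 = 17/6 = 2.8333

Step 2 — sample covariance S[i,j] = (1/(n-1)) · Σ_k (x_{k,i} - mean_i) · (x_{k,j} - mean_j), with n-1 = 5.
  S[X,X] = ((2.6667)·(2.6667) + (-1.3333)·(-1.3333) + (-2.3333)·(-2.3333) + (-3.3333)·(-3.3333) + (1.6667)·(1.6667) + (2.6667)·(2.6667)) / 5 = 35.3333/5 = 7.0667
  S[X,Y] = ((2.6667)·(1.1667) + (-1.3333)·(0.1667) + (-2.3333)·(0.1667) + (-3.3333)·(2.1667) + (1.6667)·(-1.8333) + (2.6667)·(-1.8333)) / 5 = -12.6667/5 = -2.5333
  S[Y,Y] = ((1.1667)·(1.1667) + (0.1667)·(0.1667) + (0.1667)·(0.1667) + (2.1667)·(2.1667) + (-1.8333)·(-1.8333) + (-1.8333)·(-1.8333)) / 5 = 12.8333/5 = 2.5667

S is symmetric (S[j,i] = S[i,j]). Assembling:

S = [[7.0667, -2.5333],
 [-2.5333, 2.5667]]


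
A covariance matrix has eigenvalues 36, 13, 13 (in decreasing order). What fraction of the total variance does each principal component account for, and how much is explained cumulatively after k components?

Step 1 — total variance = trace(Sigma) = Σ λ_i = 36 + 13 + 13 = 62.

Step 2 — fraction explained by component i = λ_i / Σ λ:
  PC1: 36/62 = 0.5806
  PC2: 13/62 = 0.2097
  PC3: 13/62 = 0.2097

Step 3 — cumulative fraction after k components = (λ_1 + ... + λ_k) / Σ λ:
  k = 1: 36/62 = 0.5806
  k = 2: (36 + 13)/62 = 49/62 = 0.7903
  k = 3: (36 + 13 + 13)/62 = 62/62 = 1

Summary (fraction, with percent):

explained: PC1 0.5806 (58.06%), PC2 0.2097 (20.97%), PC3 0.2097 (20.97%);  cumulative: 0.5806, 0.7903, 1


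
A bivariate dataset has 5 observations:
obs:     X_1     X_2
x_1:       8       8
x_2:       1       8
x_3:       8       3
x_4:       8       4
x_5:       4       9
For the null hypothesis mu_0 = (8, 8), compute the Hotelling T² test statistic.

Step 1 — sample mean vector:
  mean(X_1) = (8 + 1 + 8 + 8 + 4) / 5 = 29/5 = 5.8
  mean(X_2) = (8 + 8 + 3 + 4 + 9) / 5 = 32/5 = 6.4
  x̄ = (5.8, 6.4),  deviation x̄ - mu_0 = (5.8, 6.4) - (8, 8) = (-2.2, -1.6).

Step 2 — sample covariance matrix, S[i,j] = (1/(n-1)) · Σ_k (x_{k,i} - mean_i) · (x_{k,j} - mean_j), divisor n-1 = 4:
  S[X_1,X_1] = ((2.2)·(2.2) + (-4.8)·(-4.8) + (2.2)·(2.2) + (2.2)·(2.2) + (-1.8)·(-1.8)) / 4 = 40.8/4 = 10.2
  S[X_1,X_2] = ((2.2)·(1.6) + (-4.8)·(1.6) + (2.2)·(-3.4) + (2.2)·(-2.4) + (-1.8)·(2.6)) / 4 = -21.6/4 = -5.4
  S[X_2,X_2] = ((1.6)·(1.6) + (1.6)·(1.6) + (-3.4)·(-3.4) + (-2.4)·(-2.4) + (2.6)·(2.6)) / 4 = 29.2/4 = 7.3
  S = [[10.2, -5.4],
 [-5.4, 7.3]].

Step 3 — invert S. det(S) = 10.2·7.3 - (-5.4)² = 45.3.
  S^{-1} = (1/det) · [[d, -b], [-b, a]] = [[0.1611, 0.1192],
 [0.1192, 0.2252]].

Step 4 — quadratic form (x̄ - mu_0)^T · S^{-1} · (x̄ - mu_0):
  S^{-1} · (x̄ - mu_0) = (-0.5453, -0.6225),
  (x̄ - mu_0)^T · [...] = (-2.2)·(-0.5453) + (-1.6)·(-0.6225) = 2.1956.

Step 5 — scale by n: T² = 5 · 2.1956 = 10.9779.

T² ≈ 10.9779


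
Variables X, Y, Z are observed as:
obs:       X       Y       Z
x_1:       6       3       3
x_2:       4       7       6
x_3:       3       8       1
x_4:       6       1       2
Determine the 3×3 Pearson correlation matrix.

Step 1 — column means:
  mean(X) = (6 + 4 + 3 + 6) / 4 = 19/4 = 4.75
  mean(Y) = (3 + 7 + 8 + 1) / 4 = 19/4 = 4.75
  mean(Z) = (3 + 6 + 1 + 2) / 4 = 12/4 = 3

Step 2 — sample variances and covariances s[i,j] = (1/(n-1)) · Σ_k (x_{k,i} - mean_i) · (x_{k,j} - mean_j), with n-1 = 3:
  s[X,X] = ((1.25)·(1.25) + (-0.75)·(-0.75) + (-1.75)·(-1.75) + (1.25)·(1.25)) / 3 = 6.75/3 = 2.25
  s[X,Y] = ((1.25)·(-1.75) + (-0.75)·(2.25) + (-1.75)·(3.25) + (1.25)·(-3.75)) / 3 = -14.25/3 = -4.75
  s[X,Z] = ((1.25)·(0) + (-0.75)·(3) + (-1.75)·(-2) + (1.25)·(-1)) / 3 = 0/3 = 0
  s[Y,Y] = ((-1.75)·(-1.75) + (2.25)·(2.25) + (3.25)·(3.25) + (-3.75)·(-3.75)) / 3 = 32.75/3 = 10.9167
  s[Y,Z] = ((-1.75)·(0) + (2.25)·(3) + (3.25)·(-2) + (-3.75)·(-1)) / 3 = 4/3 = 1.3333
  s[Z,Z] = ((0)·(0) + (3)·(3) + (-2)·(-2) + (-1)·(-1)) / 3 = 14/3 = 4.6667
  Sample standard deviations s_i = √(s[i,i]):
  s(X) = √(2.25) = 1.5
  s(Y) = √(10.9167) = 3.304
  s(Z) = √(4.6667) = 2.1602

Step 3 — r_{ij} = s_{ij} / (s_i · s_j):
  r[X,X] = 1 (diagonal).
  r[X,Y] = -4.75 / (1.5 · 3.304) = -4.75 / 4.9561 = -0.9584
  r[X,Z] = 0 / (1.5 · 2.1602) = 0 / 3.2404 = 0
  r[Y,Y] = 1 (diagonal).
  r[Y,Z] = 1.3333 / (3.304 · 2.1602) = 1.3333 / 7.1375 = 0.1868
  r[Z,Z] = 1 (diagonal).

R is symmetric with unit diagonal. Assembling:

R = [[1, -0.9584, 0],
 [-0.9584, 1, 0.1868],
 [0, 0.1868, 1]]


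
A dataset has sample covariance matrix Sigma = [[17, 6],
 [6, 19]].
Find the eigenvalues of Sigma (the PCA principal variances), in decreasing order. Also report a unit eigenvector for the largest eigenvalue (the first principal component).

Step 1 — characteristic polynomial of 2×2 Sigma:
  det(Sigma - λI) = λ² - trace · λ + det = 0.
  trace = 17 + 19 = 36, det = 17·19 - (6)² = 287.
Step 2 — discriminant:
  Δ = trace² - 4·det = 1296 - 1148 = 148.
Step 3 — eigenvalues:
  λ = (trace ± √Δ)/2 = (36 ± 12.1655)/2,
  λ_1 = 24.0828,  λ_2 = 11.9172.

Step 4 — unit eigenvector for λ_1: solve (Sigma - λ_1 I)v = 0. First row:
  (17 - 24.0828)·v_x + (6)·v_y = 0, i.e. (-7.0828)·v_x + (6)·v_y = 0,
  so v ∝ (b, λ_1 - a) = (6, 7.0828) = u.
  ||u|| = √((6)² + (7.0828)²) = √(86.1655) ≈ 9.2825,
  v_1 = u/||u|| ≈ (0.6464, 0.763) (||v_1|| = 1).

λ_1 = 24.0828,  λ_2 = 11.9172;  v_1 ≈ (0.6464, 0.763)


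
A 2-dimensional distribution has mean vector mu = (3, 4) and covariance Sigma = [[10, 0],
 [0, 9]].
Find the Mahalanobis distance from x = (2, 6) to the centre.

Step 1 — centre the observation: (x - mu) = (-1, 2).

Step 2 — invert Sigma. det(Sigma) = 10·9 - (0)² = 90.
  Sigma^{-1} = (1/det) · [[d, -b], [-b, a]] = [[0.1, 0],
 [0, 0.1111]].

Step 3 — form the quadratic (x - mu)^T · Sigma^{-1} · (x - mu):
  Sigma^{-1} · (x - mu) = (-0.1, 0.2222).
  (x - mu)^T · [Sigma^{-1} · (x - mu)] = (-1)·(-0.1) + (2)·(0.2222) = 0.5444.

Step 4 — take square root: d = √(0.5444) ≈ 0.7379.

d(x, mu) = √(0.5444) ≈ 0.7379


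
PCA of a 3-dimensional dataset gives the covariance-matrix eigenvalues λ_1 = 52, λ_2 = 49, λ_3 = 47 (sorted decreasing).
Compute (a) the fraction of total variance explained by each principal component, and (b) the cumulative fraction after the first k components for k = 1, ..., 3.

Step 1 — total variance = trace(Sigma) = Σ λ_i = 52 + 49 + 47 = 148.

Step 2 — fraction explained by component i = λ_i / Σ λ:
  PC1: 52/148 = 0.3514
  PC2: 49/148 = 0.3311
  PC3: 47/148 = 0.3176

Step 3 — cumulative fraction after k components = (λ_1 + ... + λ_k) / Σ λ:
  k = 1: 52/148 = 0.3514
  k = 2: (52 + 49)/148 = 101/148 = 0.6824
  k = 3: (52 + 49 + 47)/148 = 148/148 = 1

Summary (fraction, with percent):

explained: PC1 0.3514 (35.14%), PC2 0.3311 (33.11%), PC3 0.3176 (31.76%);  cumulative: 0.3514, 0.6824, 1


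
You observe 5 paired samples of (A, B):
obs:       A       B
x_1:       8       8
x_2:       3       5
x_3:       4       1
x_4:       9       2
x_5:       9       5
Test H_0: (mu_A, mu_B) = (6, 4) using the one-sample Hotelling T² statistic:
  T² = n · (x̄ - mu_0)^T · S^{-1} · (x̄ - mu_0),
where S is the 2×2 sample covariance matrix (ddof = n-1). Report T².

Step 1 — sample mean vector:
  mean(A) = (8 + 3 + 4 + 9 + 9) / 5 = 33/5 = 6.6
  mean(B) = (8 + 5 + 1 + 2 + 5) / 5 = 21/5 = 4.2
  x̄ = (6.6, 4.2),  deviation x̄ - mu_0 = (6.6, 4.2) - (6, 4) = (0.6, 0.2).

Step 2 — sample covariance matrix, S[i,j] = (1/(n-1)) · Σ_k (x_{k,i} - mean_i) · (x_{k,j} - mean_j), divisor n-1 = 4:
  S[A,A] = ((1.4)·(1.4) + (-3.6)·(-3.6) + (-2.6)·(-2.6) + (2.4)·(2.4) + (2.4)·(2.4)) / 4 = 33.2/4 = 8.3
  S[A,B] = ((1.4)·(3.8) + (-3.6)·(0.8) + (-2.6)·(-3.2) + (2.4)·(-2.2) + (2.4)·(0.8)) / 4 = 7.4/4 = 1.85
  S[B,B] = ((3.8)·(3.8) + (0.8)·(0.8) + (-3.2)·(-3.2) + (-2.2)·(-2.2) + (0.8)·(0.8)) / 4 = 30.8/4 = 7.7
  S = [[8.3, 1.85],
 [1.85, 7.7]].

Step 3 — invert S. det(S) = 8.3·7.7 - (1.85)² = 60.4875.
  S^{-1} = (1/det) · [[d, -b], [-b, a]] = [[0.1273, -0.0306],
 [-0.0306, 0.1372]].

Step 4 — quadratic form (x̄ - mu_0)^T · S^{-1} · (x̄ - mu_0):
  S^{-1} · (x̄ - mu_0) = (0.0703, 0.0091),
  (x̄ - mu_0)^T · [...] = (0.6)·(0.0703) + (0.2)·(0.0091) = 0.044.

Step 5 — scale by n: T² = 5 · 0.044 = 0.2199.

T² ≈ 0.2199


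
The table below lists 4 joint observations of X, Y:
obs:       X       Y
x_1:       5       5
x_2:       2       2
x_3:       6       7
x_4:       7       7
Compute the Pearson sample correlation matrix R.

Step 1 — column means:
  mean(X) = (5 + 2 + 6 + 7) / 4 = 20/4 = 5
  mean(Y) = (5 + 2 + 7 + 7) / 4 = 21/4 = 5.25

Step 2 — sample variances and covariances s[i,j] = (1/(n-1)) · Σ_k (x_{k,i} - mean_i) · (x_{k,j} - mean_j), with n-1 = 3:
  s[X,X] = ((0)·(0) + (-3)·(-3) + (1)·(1) + (2)·(2)) / 3 = 14/3 = 4.6667
  s[X,Y] = ((0)·(-0.25) + (-3)·(-3.25) + (1)·(1.75) + (2)·(1.75)) / 3 = 15/3 = 5
  s[Y,Y] = ((-0.25)·(-0.25) + (-3.25)·(-3.25) + (1.75)·(1.75) + (1.75)·(1.75)) / 3 = 16.75/3 = 5.5833
  Sample standard deviations s_i = √(s[i,i]):
  s(X) = √(4.6667) = 2.1602
  s(Y) = √(5.5833) = 2.3629

Step 3 — r_{ij} = s_{ij} / (s_i · s_j):
  r[X,X] = 1 (diagonal).
  r[X,Y] = 5 / (2.1602 · 2.3629) = 5 / 5.1045 = 0.9795
  r[Y,Y] = 1 (diagonal).

R is symmetric with unit diagonal. Assembling:

R = [[1, 0.9795],
 [0.9795, 1]]


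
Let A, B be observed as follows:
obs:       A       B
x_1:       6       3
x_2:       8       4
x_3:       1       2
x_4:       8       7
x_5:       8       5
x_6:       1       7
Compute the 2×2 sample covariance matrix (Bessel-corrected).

Step 1 — column means:
  mean(A) = (6 + 8 + 1 + 8 + 8 + 1) / 6 = 32/6 = 5.3333
  mean(B) = (3 + 4 + 2 + 7 + 5 + 7) / 6 = 28/6 = 4.6667

Step 2 — sample covariance S[i,j] = (1/(n-1)) · Σ_k (x_{k,i} - mean_i) · (x_{k,j} - mean_j), with n-1 = 5.
  S[A,A] = ((0.6667)·(0.6667) + (2.6667)·(2.6667) + (-4.3333)·(-4.3333) + (2.6667)·(2.6667) + (2.6667)·(2.6667) + (-4.3333)·(-4.3333)) / 5 = 59.3333/5 = 11.8667
  S[A,B] = ((0.6667)·(-1.6667) + (2.6667)·(-0.6667) + (-4.3333)·(-2.6667) + (2.6667)·(2.3333) + (2.6667)·(0.3333) + (-4.3333)·(2.3333)) / 5 = 5.6667/5 = 1.1333
  S[B,B] = ((-1.6667)·(-1.6667) + (-0.6667)·(-0.6667) + (-2.6667)·(-2.6667) + (2.3333)·(2.3333) + (0.3333)·(0.3333) + (2.3333)·(2.3333)) / 5 = 21.3333/5 = 4.2667

S is symmetric (S[j,i] = S[i,j]). Assembling:

S = [[11.8667, 1.1333],
 [1.1333, 4.2667]]


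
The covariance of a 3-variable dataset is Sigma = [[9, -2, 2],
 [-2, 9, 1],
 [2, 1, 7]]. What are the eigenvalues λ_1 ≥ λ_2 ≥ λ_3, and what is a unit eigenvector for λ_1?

Step 1 — characteristic polynomial p(λ) = det(λI - Sigma) = λ³ - tr·λ² + c_1·λ - det, where tr = trace, c_1 = sum of the principal 2×2 minors, det = det(Sigma):
  tr = 9 + 9 + 7 = 25,
  c_1 = (9·9 - (-2)²) + (9·7 - (2)²) + (9·7 - (1)²) = 77 + 59 + 62 = 198,
  det = 9·(9·7 - (1)²) - (-2)·((-2)·7 - (1)·(2)) + (2)·((-2)·(1) - 9·(2)) = 9·(62) - (-2)·(-16) + (2)·(-20) = 486.
  So p(λ) = λ³ - 25λ² + 198λ - 486.
Step 2 — look for an integer root (rational root theorem: any rational root is an integer divisor of 486). Testing λ = 9:
  p(9) = 729 - 2025 + 1782 - 486 = 0  ✓
  Dividing out (λ - 9): p(λ) = (λ - 9)(λ² - 16λ + 54).
Step 3 — remaining eigenvalues from the quadratic λ² - 16λ + 54 = 0:
  Δ = 16² - 4·54 = 256 - 216 = 40,  λ = (16 ± √40)/2 = (16 ± 6.3246)/2 ≈ 11.1623 or 4.8377.
  Sorted: λ_1 = 11.1623,  λ_2 = 9,  λ_3 = 4.8377  (check: sum = 25 = tr ✓).

Step 4 — unit eigenvector for λ_1 ≈ 11.1623: v spans the null space of (Sigma - λ_1 I), whose rows are
  r_1 = (-2.1623, -2, 2),  r_2 = (-2, -2.1623, 1),  r_3 = (2, 1, -4.1623).
  v is orthogonal to every row, so take v ∝ r_1 × r_2 = ((-2)·(1) - (2)·(-2.1623), (2)·(-2) - (-2.1623)·(1), (-2.1623)·(-2.1623) - (-2)·(-2)) ≈ (2.3246, -1.8377, 0.6754).
  Let u = (2.3246, -1.8377, 0.6754).
  ||u|| = √((2.3246)² + (-1.8377)² + (0.6754)²) = √(9.237) ≈ 3.0392,  v_1 = u/||u|| ≈ (0.7648, -0.6047, 0.2222) (||v_1|| = 1).

λ_1 = 11.1623,  λ_2 = 9,  λ_3 = 4.8377;  v_1 ≈ (0.7648, -0.6047, 0.2222)


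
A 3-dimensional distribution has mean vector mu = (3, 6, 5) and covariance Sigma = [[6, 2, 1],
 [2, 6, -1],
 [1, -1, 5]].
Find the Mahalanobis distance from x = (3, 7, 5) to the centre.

Step 1 — centre the observation: (x - mu) = (0, 1, 0).

Step 2 — invert Sigma (cofactor / det for 3×3, or solve directly):
  Sigma^{-1} = [[0.2014, -0.0764, -0.0556],
 [-0.0764, 0.2014, 0.0556],
 [-0.0556, 0.0556, 0.2222]].

Step 3 — form the quadratic (x - mu)^T · Sigma^{-1} · (x - mu):
  Sigma^{-1} · (x - mu) = (-0.0764, 0.2014, 0.0556).
  (x - mu)^T · [Sigma^{-1} · (x - mu)] = (0)·(-0.0764) + (1)·(0.2014) + (0)·(0.0556) = 0.2014.

Step 4 — take square root: d = √(0.2014) ≈ 0.4488.

d(x, mu) = √(0.2014) ≈ 0.4488


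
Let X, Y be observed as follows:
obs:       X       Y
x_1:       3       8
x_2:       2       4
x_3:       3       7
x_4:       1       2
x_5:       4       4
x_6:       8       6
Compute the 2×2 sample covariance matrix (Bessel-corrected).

Step 1 — column means:
  mean(X) = (3 + 2 + 3 + 1 + 4 + 8) / 6 = 21/6 = 3.5
  mean(Y) = (8 + 4 + 7 + 2 + 4 + 6) / 6 = 31/6 = 5.1667

Step 2 — sample covariance S[i,j] = (1/(n-1)) · Σ_k (x_{k,i} - mean_i) · (x_{k,j} - mean_j), with n-1 = 5.
  S[X,X] = ((-0.5)·(-0.5) + (-1.5)·(-1.5) + (-0.5)·(-0.5) + (-2.5)·(-2.5) + (0.5)·(0.5) + (4.5)·(4.5)) / 5 = 29.5/5 = 5.9
  S[X,Y] = ((-0.5)·(2.8333) + (-1.5)·(-1.1667) + (-0.5)·(1.8333) + (-2.5)·(-3.1667) + (0.5)·(-1.1667) + (4.5)·(0.8333)) / 5 = 10.5/5 = 2.1
  S[Y,Y] = ((2.8333)·(2.8333) + (-1.1667)·(-1.1667) + (1.8333)·(1.8333) + (-3.1667)·(-3.1667) + (-1.1667)·(-1.1667) + (0.8333)·(0.8333)) / 5 = 24.8333/5 = 4.9667

S is symmetric (S[j,i] = S[i,j]). Assembling:

S = [[5.9, 2.1],
 [2.1, 4.9667]]


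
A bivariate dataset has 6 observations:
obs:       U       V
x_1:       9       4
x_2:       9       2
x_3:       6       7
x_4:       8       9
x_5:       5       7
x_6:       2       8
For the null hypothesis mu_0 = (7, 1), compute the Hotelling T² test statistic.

Step 1 — sample mean vector:
  mean(U) = (9 + 9 + 6 + 8 + 5 + 2) / 6 = 39/6 = 6.5
  mean(V) = (4 + 2 + 7 + 9 + 7 + 8) / 6 = 37/6 = 6.1667
  x̄ = (6.5, 6.1667),  deviation x̄ - mu_0 = (6.5, 6.1667) - (7, 1) = (-0.5, 5.1667).

Step 2 — sample covariance matrix, S[i,j] = (1/(n-1)) · Σ_k (x_{k,i} - mean_i) · (x_{k,j} - mean_j), divisor n-1 = 5:
  S[U,U] = ((2.5)·(2.5) + (2.5)·(2.5) + (-0.5)·(-0.5) + (1.5)·(1.5) + (-1.5)·(-1.5) + (-4.5)·(-4.5)) / 5 = 37.5/5 = 7.5
  S[U,V] = ((2.5)·(-2.1667) + (2.5)·(-4.1667) + (-0.5)·(0.8333) + (1.5)·(2.8333) + (-1.5)·(0.8333) + (-4.5)·(1.8333)) / 5 = -21.5/5 = -4.3
  S[V,V] = ((-2.1667)·(-2.1667) + (-4.1667)·(-4.1667) + (0.8333)·(0.8333) + (2.8333)·(2.8333) + (0.8333)·(0.8333) + (1.8333)·(1.8333)) / 5 = 34.8333/5 = 6.9667
  S = [[7.5, -4.3],
 [-4.3, 6.9667]].

Step 3 — invert S. det(S) = 7.5·6.9667 - (-4.3)² = 33.76.
  S^{-1} = (1/det) · [[d, -b], [-b, a]] = [[0.2064, 0.1274],
 [0.1274, 0.2222]].

Step 4 — quadratic form (x̄ - mu_0)^T · S^{-1} · (x̄ - mu_0):
  S^{-1} · (x̄ - mu_0) = (0.5549, 1.0841),
  (x̄ - mu_0)^T · [...] = (-0.5)·(0.5549) + (5.1667)·(1.0841) = 5.3239.

Step 5 — scale by n: T² = 6 · 5.3239 = 31.9431.

T² ≈ 31.9431


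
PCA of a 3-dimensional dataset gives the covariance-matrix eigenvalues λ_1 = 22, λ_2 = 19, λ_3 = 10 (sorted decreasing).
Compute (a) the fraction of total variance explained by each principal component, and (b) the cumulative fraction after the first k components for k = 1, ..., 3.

Step 1 — total variance = trace(Sigma) = Σ λ_i = 22 + 19 + 10 = 51.

Step 2 — fraction explained by component i = λ_i / Σ λ:
  PC1: 22/51 = 0.4314
  PC2: 19/51 = 0.3725
  PC3: 10/51 = 0.1961

Step 3 — cumulative fraction after k components = (λ_1 + ... + λ_k) / Σ λ:
  k = 1: 22/51 = 0.4314
  k = 2: (22 + 19)/51 = 41/51 = 0.8039
  k = 3: (22 + 19 + 10)/51 = 51/51 = 1

Summary (fraction, with percent):

explained: PC1 0.4314 (43.14%), PC2 0.3725 (37.25%), PC3 0.1961 (19.61%);  cumulative: 0.4314, 0.8039, 1


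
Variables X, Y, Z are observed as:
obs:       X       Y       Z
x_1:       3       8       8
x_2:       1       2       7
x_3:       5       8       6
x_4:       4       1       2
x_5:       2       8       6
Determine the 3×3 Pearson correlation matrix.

Step 1 — column means:
  mean(X) = (3 + 1 + 5 + 4 + 2) / 5 = 15/5 = 3
  mean(Y) = (8 + 2 + 8 + 1 + 8) / 5 = 27/5 = 5.4
  mean(Z) = (8 + 7 + 6 + 2 + 6) / 5 = 29/5 = 5.8

Step 2 — sample variances and covariances s[i,j] = (1/(n-1)) · Σ_k (x_{k,i} - mean_i) · (x_{k,j} - mean_j), with n-1 = 4:
  s[X,X] = ((0)·(0) + (-2)·(-2) + (2)·(2) + (1)·(1) + (-1)·(-1)) / 4 = 10/4 = 2.5
  s[X,Y] = ((0)·(2.6) + (-2)·(-3.4) + (2)·(2.6) + (1)·(-4.4) + (-1)·(2.6)) / 4 = 5/4 = 1.25
  s[X,Z] = ((0)·(2.2) + (-2)·(1.2) + (2)·(0.2) + (1)·(-3.8) + (-1)·(0.2)) / 4 = -6/4 = -1.5
  s[Y,Y] = ((2.6)·(2.6) + (-3.4)·(-3.4) + (2.6)·(2.6) + (-4.4)·(-4.4) + (2.6)·(2.6)) / 4 = 51.2/4 = 12.8
  s[Y,Z] = ((2.6)·(2.2) + (-3.4)·(1.2) + (2.6)·(0.2) + (-4.4)·(-3.8) + (2.6)·(0.2)) / 4 = 19.4/4 = 4.85
  s[Z,Z] = ((2.2)·(2.2) + (1.2)·(1.2) + (0.2)·(0.2) + (-3.8)·(-3.8) + (0.2)·(0.2)) / 4 = 20.8/4 = 5.2
  Sample standard deviations s_i = √(s[i,i]):
  s(X) = √(2.5) = 1.5811
  s(Y) = √(12.8) = 3.5777
  s(Z) = √(5.2) = 2.2804

Step 3 — r_{ij} = s_{ij} / (s_i · s_j):
  r[X,X] = 1 (diagonal).
  r[X,Y] = 1.25 / (1.5811 · 3.5777) = 1.25 / 5.6569 = 0.221
  r[X,Z] = -1.5 / (1.5811 · 2.2804) = -1.5 / 3.6056 = -0.416
  r[Y,Y] = 1 (diagonal).
  r[Y,Z] = 4.85 / (3.5777 · 2.2804) = 4.85 / 8.1584 = 0.5945
  r[Z,Z] = 1 (diagonal).

R is symmetric with unit diagonal. Assembling:

R = [[1, 0.221, -0.416],
 [0.221, 1, 0.5945],
 [-0.416, 0.5945, 1]]


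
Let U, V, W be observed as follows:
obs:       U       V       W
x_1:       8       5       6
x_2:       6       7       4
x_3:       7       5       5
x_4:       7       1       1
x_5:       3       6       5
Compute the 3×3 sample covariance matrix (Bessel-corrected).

Step 1 — column means:
  mean(U) = (8 + 6 + 7 + 7 + 3) / 5 = 31/5 = 6.2
  mean(V) = (5 + 7 + 5 + 1 + 6) / 5 = 24/5 = 4.8
  mean(W) = (6 + 4 + 5 + 1 + 5) / 5 = 21/5 = 4.2

Step 2 — sample covariance S[i,j] = (1/(n-1)) · Σ_k (x_{k,i} - mean_i) · (x_{k,j} - mean_j), with n-1 = 4.
  S[U,U] = ((1.8)·(1.8) + (-0.2)·(-0.2) + (0.8)·(0.8) + (0.8)·(0.8) + (-3.2)·(-3.2)) / 4 = 14.8/4 = 3.7
  S[U,V] = ((1.8)·(0.2) + (-0.2)·(2.2) + (0.8)·(0.2) + (0.8)·(-3.8) + (-3.2)·(1.2)) / 4 = -6.8/4 = -1.7
  S[U,W] = ((1.8)·(1.8) + (-0.2)·(-0.2) + (0.8)·(0.8) + (0.8)·(-3.2) + (-3.2)·(0.8)) / 4 = -1.2/4 = -0.3
  S[V,V] = ((0.2)·(0.2) + (2.2)·(2.2) + (0.2)·(0.2) + (-3.8)·(-3.8) + (1.2)·(1.2)) / 4 = 20.8/4 = 5.2
  S[V,W] = ((0.2)·(1.8) + (2.2)·(-0.2) + (0.2)·(0.8) + (-3.8)·(-3.2) + (1.2)·(0.8)) / 4 = 13.2/4 = 3.3
  S[W,W] = ((1.8)·(1.8) + (-0.2)·(-0.2) + (0.8)·(0.8) + (-3.2)·(-3.2) + (0.8)·(0.8)) / 4 = 14.8/4 = 3.7

S is symmetric (S[j,i] = S[i,j]). Assembling:

S = [[3.7, -1.7, -0.3],
 [-1.7, 5.2, 3.3],
 [-0.3, 3.3, 3.7]]


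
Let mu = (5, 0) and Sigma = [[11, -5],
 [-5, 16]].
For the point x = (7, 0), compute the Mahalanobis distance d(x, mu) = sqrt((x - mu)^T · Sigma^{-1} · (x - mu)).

Step 1 — centre the observation: (x - mu) = (2, 0).

Step 2 — invert Sigma. det(Sigma) = 11·16 - (-5)² = 151.
  Sigma^{-1} = (1/det) · [[d, -b], [-b, a]] = [[0.106, 0.0331],
 [0.0331, 0.0728]].

Step 3 — form the quadratic (x - mu)^T · Sigma^{-1} · (x - mu):
  Sigma^{-1} · (x - mu) = (0.2119, 0.0662).
  (x - mu)^T · [Sigma^{-1} · (x - mu)] = (2)·(0.2119) + (0)·(0.0662) = 0.4238.

Step 4 — take square root: d = √(0.4238) ≈ 0.651.

d(x, mu) = √(0.4238) ≈ 0.651


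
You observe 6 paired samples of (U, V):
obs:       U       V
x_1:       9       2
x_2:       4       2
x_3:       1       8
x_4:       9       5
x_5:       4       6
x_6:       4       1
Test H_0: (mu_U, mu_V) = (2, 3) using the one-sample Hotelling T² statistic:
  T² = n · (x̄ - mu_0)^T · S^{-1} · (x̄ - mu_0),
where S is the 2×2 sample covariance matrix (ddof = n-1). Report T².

Step 1 — sample mean vector:
  mean(U) = (9 + 4 + 1 + 9 + 4 + 4) / 6 = 31/6 = 5.1667
  mean(V) = (2 + 2 + 8 + 5 + 6 + 1) / 6 = 24/6 = 4
  x̄ = (5.1667, 4),  deviation x̄ - mu_0 = (5.1667, 4) - (2, 3) = (3.1667, 1).

Step 2 — sample covariance matrix, S[i,j] = (1/(n-1)) · Σ_k (x_{k,i} - mean_i) · (x_{k,j} - mean_j), divisor n-1 = 5:
  S[U,U] = ((3.8333)·(3.8333) + (-1.1667)·(-1.1667) + (-4.1667)·(-4.1667) + (3.8333)·(3.8333) + (-1.1667)·(-1.1667) + (-1.1667)·(-1.1667)) / 5 = 50.8333/5 = 10.1667
  S[U,V] = ((3.8333)·(-2) + (-1.1667)·(-2) + (-4.1667)·(4) + (3.8333)·(1) + (-1.1667)·(2) + (-1.1667)·(-3)) / 5 = -17/5 = -3.4
  S[V,V] = ((-2)·(-2) + (-2)·(-2) + (4)·(4) + (1)·(1) + (2)·(2) + (-3)·(-3)) / 5 = 38/5 = 7.6
  S = [[10.1667, -3.4],
 [-3.4, 7.6]].

Step 3 — invert S. det(S) = 10.1667·7.6 - (-3.4)² = 65.7067.
  S^{-1} = (1/det) · [[d, -b], [-b, a]] = [[0.1157, 0.0517],
 [0.0517, 0.1547]].

Step 4 — quadratic form (x̄ - mu_0)^T · S^{-1} · (x̄ - mu_0):
  S^{-1} · (x̄ - mu_0) = (0.418, 0.3186),
  (x̄ - mu_0)^T · [...] = (3.1667)·(0.418) + (1)·(0.3186) = 1.6423.

Step 5 — scale by n: T² = 6 · 1.6423 = 9.8539.

T² ≈ 9.8539


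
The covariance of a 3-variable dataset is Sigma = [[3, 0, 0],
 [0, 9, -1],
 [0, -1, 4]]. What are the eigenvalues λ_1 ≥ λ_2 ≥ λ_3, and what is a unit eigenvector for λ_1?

Step 1 — characteristic polynomial p(λ) = det(λI - Sigma) = λ³ - tr·λ² + c_1·λ - det, where tr = trace, c_1 = sum of the principal 2×2 minors, det = det(Sigma):
  tr = 3 + 9 + 4 = 16,
  c_1 = (3·9 - (0)²) + (3·4 - (0)²) + (9·4 - (-1)²) = 27 + 12 + 35 = 74,
  det = 3·(9·4 - (-1)²) - (0)·((0)·4 - (-1)·(0)) + (0)·((0)·(-1) - 9·(0)) = 3·(35) - (0)·(0) + (0)·(0) = 105.
  So p(λ) = λ³ - 16λ² + 74λ - 105.
Step 2 — look for an integer root (rational root theorem: any rational root is an integer divisor of 105). Testing λ = 3:
  p(3) = 27 - 144 + 222 - 105 = 0  ✓
  Dividing out (λ - 3): p(λ) = (λ - 3)(λ² - 13λ + 35).
Step 3 — remaining eigenvalues from the quadratic λ² - 13λ + 35 = 0:
  Δ = 13² - 4·35 = 169 - 140 = 29,  λ = (13 ± √29)/2 = (13 ± 5.3852)/2 ≈ 9.1926 or 3.8074.
  Sorted: λ_1 = 9.1926,  λ_2 = 3.8074,  λ_3 = 3  (check: sum = 16 = tr ✓).

Step 4 — unit eigenvector for λ_1 ≈ 9.1926: v spans the null space of (Sigma - λ_1 I), whose rows are
  r_1 = (-6.1926, 0, 0),  r_2 = (0, -0.1926, -1),  r_3 = (0, -1, -5.1926).
  v is orthogonal to every row, so take v ∝ r_1 × r_2 = ((0)·(-1) - (0)·(-0.1926), (0)·(0) - (-6.1926)·(-1), (-6.1926)·(-0.1926) - (0)·(0)) ≈ (0, -6.1926, 1.1926).
  Rescale (multiply by -1 so the first nonzero entry is positive): u = (0, 6.1926, -1.1926).
  ||u|| = √((0)² + (6.1926)² + (-1.1926)²) = √(39.7703) ≈ 6.3064,  v_1 = u/||u|| ≈ (0, 0.982, -0.1891) (||v_1|| = 1).

λ_1 = 9.1926,  λ_2 = 3.8074,  λ_3 = 3;  v_1 ≈ (0, 0.982, -0.1891)


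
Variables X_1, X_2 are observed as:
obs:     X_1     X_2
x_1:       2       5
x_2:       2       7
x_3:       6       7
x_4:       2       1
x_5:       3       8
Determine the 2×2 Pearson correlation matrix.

Step 1 — column means:
  mean(X_1) = (2 + 2 + 6 + 2 + 3) / 5 = 15/5 = 3
  mean(X_2) = (5 + 7 + 7 + 1 + 8) / 5 = 28/5 = 5.6

Step 2 — sample variances and covariances s[i,j] = (1/(n-1)) · Σ_k (x_{k,i} - mean_i) · (x_{k,j} - mean_j), with n-1 = 4:
  s[X_1,X_1] = ((-1)·(-1) + (-1)·(-1) + (3)·(3) + (-1)·(-1) + (0)·(0)) / 4 = 12/4 = 3
  s[X_1,X_2] = ((-1)·(-0.6) + (-1)·(1.4) + (3)·(1.4) + (-1)·(-4.6) + (0)·(2.4)) / 4 = 8/4 = 2
  s[X_2,X_2] = ((-0.6)·(-0.6) + (1.4)·(1.4) + (1.4)·(1.4) + (-4.6)·(-4.6) + (2.4)·(2.4)) / 4 = 31.2/4 = 7.8
  Sample standard deviations s_i = √(s[i,i]):
  s(X_1) = √(3) = 1.7321
  s(X_2) = √(7.8) = 2.7928

Step 3 — r_{ij} = s_{ij} / (s_i · s_j):
  r[X_1,X_1] = 1 (diagonal).
  r[X_1,X_2] = 2 / (1.7321 · 2.7928) = 2 / 4.8374 = 0.4134
  r[X_2,X_2] = 1 (diagonal).

R is symmetric with unit diagonal. Assembling:

R = [[1, 0.4134],
 [0.4134, 1]]


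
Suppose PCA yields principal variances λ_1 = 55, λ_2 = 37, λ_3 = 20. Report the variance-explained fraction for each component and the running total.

Step 1 — total variance = trace(Sigma) = Σ λ_i = 55 + 37 + 20 = 112.

Step 2 — fraction explained by component i = λ_i / Σ λ:
  PC1: 55/112 = 0.4911
  PC2: 37/112 = 0.3304
  PC3: 20/112 = 0.1786

Step 3 — cumulative fraction after k components = (λ_1 + ... + λ_k) / Σ λ:
  k = 1: 55/112 = 0.4911
  k = 2: (55 + 37)/112 = 92/112 = 0.8214
  k = 3: (55 + 37 + 20)/112 = 112/112 = 1

Summary (fraction, with percent):

explained: PC1 0.4911 (49.11%), PC2 0.3304 (33.04%), PC3 0.1786 (17.86%);  cumulative: 0.4911, 0.8214, 1


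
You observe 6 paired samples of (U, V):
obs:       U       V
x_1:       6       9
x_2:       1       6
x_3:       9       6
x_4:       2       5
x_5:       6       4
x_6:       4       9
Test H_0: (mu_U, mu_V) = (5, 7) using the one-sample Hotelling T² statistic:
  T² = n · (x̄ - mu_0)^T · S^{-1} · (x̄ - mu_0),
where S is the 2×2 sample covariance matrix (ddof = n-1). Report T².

Step 1 — sample mean vector:
  mean(U) = (6 + 1 + 9 + 2 + 6 + 4) / 6 = 28/6 = 4.6667
  mean(V) = (9 + 6 + 6 + 5 + 4 + 9) / 6 = 39/6 = 6.5
  x̄ = (4.6667, 6.5),  deviation x̄ - mu_0 = (4.6667, 6.5) - (5, 7) = (-0.3333, -0.5).

Step 2 — sample covariance matrix, S[i,j] = (1/(n-1)) · Σ_k (x_{k,i} - mean_i) · (x_{k,j} - mean_j), divisor n-1 = 5:
  S[U,U] = ((1.3333)·(1.3333) + (-3.6667)·(-3.6667) + (4.3333)·(4.3333) + (-2.6667)·(-2.6667) + (1.3333)·(1.3333) + (-0.6667)·(-0.6667)) / 5 = 43.3333/5 = 8.6667
  S[U,V] = ((1.3333)·(2.5) + (-3.6667)·(-0.5) + (4.3333)·(-0.5) + (-2.6667)·(-1.5) + (1.3333)·(-2.5) + (-0.6667)·(2.5)) / 5 = 2/5 = 0.4
  S[V,V] = ((2.5)·(2.5) + (-0.5)·(-0.5) + (-0.5)·(-0.5) + (-1.5)·(-1.5) + (-2.5)·(-2.5) + (2.5)·(2.5)) / 5 = 21.5/5 = 4.3
  S = [[8.6667, 0.4],
 [0.4, 4.3]].

Step 3 — invert S. det(S) = 8.6667·4.3 - (0.4)² = 37.1067.
  S^{-1} = (1/det) · [[d, -b], [-b, a]] = [[0.1159, -0.0108],
 [-0.0108, 0.2336]].

Step 4 — quadratic form (x̄ - mu_0)^T · S^{-1} · (x̄ - mu_0):
  S^{-1} · (x̄ - mu_0) = (-0.0332, -0.1132),
  (x̄ - mu_0)^T · [...] = (-0.3333)·(-0.0332) + (-0.5)·(-0.1132) = 0.0677.

Step 5 — scale by n: T² = 6 · 0.0677 = 0.406.

T² ≈ 0.406


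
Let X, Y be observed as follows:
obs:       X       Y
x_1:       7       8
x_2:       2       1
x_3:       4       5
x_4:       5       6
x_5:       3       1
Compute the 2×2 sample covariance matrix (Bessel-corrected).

Step 1 — column means:
  mean(X) = (7 + 2 + 4 + 5 + 3) / 5 = 21/5 = 4.2
  mean(Y) = (8 + 1 + 5 + 6 + 1) / 5 = 21/5 = 4.2

Step 2 — sample covariance S[i,j] = (1/(n-1)) · Σ_k (x_{k,i} - mean_i) · (x_{k,j} - mean_j), with n-1 = 4.
  S[X,X] = ((2.8)·(2.8) + (-2.2)·(-2.2) + (-0.2)·(-0.2) + (0.8)·(0.8) + (-1.2)·(-1.2)) / 4 = 14.8/4 = 3.7
  S[X,Y] = ((2.8)·(3.8) + (-2.2)·(-3.2) + (-0.2)·(0.8) + (0.8)·(1.8) + (-1.2)·(-3.2)) / 4 = 22.8/4 = 5.7
  S[Y,Y] = ((3.8)·(3.8) + (-3.2)·(-3.2) + (0.8)·(0.8) + (1.8)·(1.8) + (-3.2)·(-3.2)) / 4 = 38.8/4 = 9.7

S is symmetric (S[j,i] = S[i,j]). Assembling:

S = [[3.7, 5.7],
 [5.7, 9.7]]


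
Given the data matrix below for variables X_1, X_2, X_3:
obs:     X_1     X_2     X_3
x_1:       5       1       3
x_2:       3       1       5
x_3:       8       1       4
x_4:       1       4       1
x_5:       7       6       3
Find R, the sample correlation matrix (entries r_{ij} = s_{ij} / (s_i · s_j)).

Step 1 — column means:
  mean(X_1) = (5 + 3 + 8 + 1 + 7) / 5 = 24/5 = 4.8
  mean(X_2) = (1 + 1 + 1 + 4 + 6) / 5 = 13/5 = 2.6
  mean(X_3) = (3 + 5 + 4 + 1 + 3) / 5 = 16/5 = 3.2

Step 2 — sample variances and covariances s[i,j] = (1/(n-1)) · Σ_k (x_{k,i} - mean_i) · (x_{k,j} - mean_j), with n-1 = 4:
  s[X_1,X_1] = ((0.2)·(0.2) + (-1.8)·(-1.8) + (3.2)·(3.2) + (-3.8)·(-3.8) + (2.2)·(2.2)) / 4 = 32.8/4 = 8.2
  s[X_1,X_2] = ((0.2)·(-1.6) + (-1.8)·(-1.6) + (3.2)·(-1.6) + (-3.8)·(1.4) + (2.2)·(3.4)) / 4 = -0.4/4 = -0.1
  s[X_1,X_3] = ((0.2)·(-0.2) + (-1.8)·(1.8) + (3.2)·(0.8) + (-3.8)·(-2.2) + (2.2)·(-0.2)) / 4 = 7.2/4 = 1.8
  s[X_2,X_2] = ((-1.6)·(-1.6) + (-1.6)·(-1.6) + (-1.6)·(-1.6) + (1.4)·(1.4) + (3.4)·(3.4)) / 4 = 21.2/4 = 5.3
  s[X_2,X_3] = ((-1.6)·(-0.2) + (-1.6)·(1.8) + (-1.6)·(0.8) + (1.4)·(-2.2) + (3.4)·(-0.2)) / 4 = -7.6/4 = -1.9
  s[X_3,X_3] = ((-0.2)·(-0.2) + (1.8)·(1.8) + (0.8)·(0.8) + (-2.2)·(-2.2) + (-0.2)·(-0.2)) / 4 = 8.8/4 = 2.2
  Sample standard deviations s_i = √(s[i,i]):
  s(X_1) = √(8.2) = 2.8636
  s(X_2) = √(5.3) = 2.3022
  s(X_3) = √(2.2) = 1.4832

Step 3 — r_{ij} = s_{ij} / (s_i · s_j):
  r[X_1,X_1] = 1 (diagonal).
  r[X_1,X_2] = -0.1 / (2.8636 · 2.3022) = -0.1 / 6.5924 = -0.0152
  r[X_1,X_3] = 1.8 / (2.8636 · 1.4832) = 1.8 / 4.2474 = 0.4238
  r[X_2,X_2] = 1 (diagonal).
  r[X_2,X_3] = -1.9 / (2.3022 · 1.4832) = -1.9 / 3.4147 = -0.5564
  r[X_3,X_3] = 1 (diagonal).

R is symmetric with unit diagonal. Assembling:

R = [[1, -0.0152, 0.4238],
 [-0.0152, 1, -0.5564],
 [0.4238, -0.5564, 1]]


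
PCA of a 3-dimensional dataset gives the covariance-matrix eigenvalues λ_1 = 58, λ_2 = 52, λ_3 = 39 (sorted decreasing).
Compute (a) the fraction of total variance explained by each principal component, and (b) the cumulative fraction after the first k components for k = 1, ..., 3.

Step 1 — total variance = trace(Sigma) = Σ λ_i = 58 + 52 + 39 = 149.

Step 2 — fraction explained by component i = λ_i / Σ λ:
  PC1: 58/149 = 0.3893
  PC2: 52/149 = 0.349
  PC3: 39/149 = 0.2617

Step 3 — cumulative fraction after k components = (λ_1 + ... + λ_k) / Σ λ:
  k = 1: 58/149 = 0.3893
  k = 2: (58 + 52)/149 = 110/149 = 0.7383
  k = 3: (58 + 52 + 39)/149 = 149/149 = 1

Summary (fraction, with percent):

explained: PC1 0.3893 (38.93%), PC2 0.349 (34.9%), PC3 0.2617 (26.17%);  cumulative: 0.3893, 0.7383, 1


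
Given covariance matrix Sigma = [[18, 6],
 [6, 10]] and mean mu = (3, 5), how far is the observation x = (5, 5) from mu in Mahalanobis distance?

Step 1 — centre the observation: (x - mu) = (2, 0).

Step 2 — invert Sigma. det(Sigma) = 18·10 - (6)² = 144.
  Sigma^{-1} = (1/det) · [[d, -b], [-b, a]] = [[0.0694, -0.0417],
 [-0.0417, 0.125]].

Step 3 — form the quadratic (x - mu)^T · Sigma^{-1} · (x - mu):
  Sigma^{-1} · (x - mu) = (0.1389, -0.0833).
  (x - mu)^T · [Sigma^{-1} · (x - mu)] = (2)·(0.1389) + (0)·(-0.0833) = 0.2778.

Step 4 — take square root: d = √(0.2778) ≈ 0.527.

d(x, mu) = √(0.2778) ≈ 0.527


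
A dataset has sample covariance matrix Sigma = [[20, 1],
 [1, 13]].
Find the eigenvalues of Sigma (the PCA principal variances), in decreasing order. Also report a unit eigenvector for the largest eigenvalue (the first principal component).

Step 1 — characteristic polynomial of 2×2 Sigma:
  det(Sigma - λI) = λ² - trace · λ + det = 0.
  trace = 20 + 13 = 33, det = 20·13 - (1)² = 259.
Step 2 — discriminant:
  Δ = trace² - 4·det = 1089 - 1036 = 53.
Step 3 — eigenvalues:
  λ = (trace ± √Δ)/2 = (33 ± 7.2801)/2,
  λ_1 = 20.1401,  λ_2 = 12.8599.

Step 4 — unit eigenvector for λ_1: solve (Sigma - λ_1 I)v = 0. First row:
  (20 - 20.1401)·v_x + (1)·v_y = 0, i.e. (-0.1401)·v_x + (1)·v_y = 0,
  so v ∝ (b, λ_1 - a) = (1, 0.1401) = u.
  ||u|| = √((1)² + (0.1401)²) = √(1.0196) ≈ 1.0098,
  v_1 = u/||u|| ≈ (0.9903, 0.1387) (||v_1|| = 1).

λ_1 = 20.1401,  λ_2 = 12.8599;  v_1 ≈ (0.9903, 0.1387)


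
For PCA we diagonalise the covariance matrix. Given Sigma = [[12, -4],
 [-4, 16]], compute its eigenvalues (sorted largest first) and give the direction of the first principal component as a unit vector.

Step 1 — characteristic polynomial of 2×2 Sigma:
  det(Sigma - λI) = λ² - trace · λ + det = 0.
  trace = 12 + 16 = 28, det = 12·16 - (-4)² = 176.
Step 2 — discriminant:
  Δ = trace² - 4·det = 784 - 704 = 80.
Step 3 — eigenvalues:
  λ = (trace ± √Δ)/2 = (28 ± 8.9443)/2,
  λ_1 = 18.4721,  λ_2 = 9.5279.

Step 4 — unit eigenvector for λ_1: solve (Sigma - λ_1 I)v = 0. First row:
  (12 - 18.4721)·v_x + (-4)·v_y = 0, i.e. (-6.4721)·v_x + (-4)·v_y = 0,
  so v ∝ (b, λ_1 - a) = (-4, 6.4721); multiply by -1 so the first entry is positive: u = (4, -6.4721).
  ||u|| = √((4)² + (-6.4721)²) = √(57.8885) ≈ 7.6085,
  v_1 = u/||u|| ≈ (0.5257, -0.8507) (||v_1|| = 1).

λ_1 = 18.4721,  λ_2 = 9.5279;  v_1 ≈ (0.5257, -0.8507)


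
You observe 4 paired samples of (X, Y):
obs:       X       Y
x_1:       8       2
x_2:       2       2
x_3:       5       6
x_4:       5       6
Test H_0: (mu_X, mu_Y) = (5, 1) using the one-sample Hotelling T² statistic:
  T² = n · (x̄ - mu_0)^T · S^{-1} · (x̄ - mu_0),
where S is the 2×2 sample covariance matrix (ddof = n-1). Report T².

Step 1 — sample mean vector:
  mean(X) = (8 + 2 + 5 + 5) / 4 = 20/4 = 5
  mean(Y) = (2 + 2 + 6 + 6) / 4 = 16/4 = 4
  x̄ = (5, 4),  deviation x̄ - mu_0 = (5, 4) - (5, 1) = (0, 3).

Step 2 — sample covariance matrix, S[i,j] = (1/(n-1)) · Σ_k (x_{k,i} - mean_i) · (x_{k,j} - mean_j), divisor n-1 = 3:
  S[X,X] = ((3)·(3) + (-3)·(-3) + (0)·(0) + (0)·(0)) / 3 = 18/3 = 6
  S[X,Y] = ((3)·(-2) + (-3)·(-2) + (0)·(2) + (0)·(2)) / 3 = 0/3 = 0
  S[Y,Y] = ((-2)·(-2) + (-2)·(-2) + (2)·(2) + (2)·(2)) / 3 = 16/3 = 5.3333
  S = [[6, 0],
 [0, 5.3333]].

Step 3 — invert S. det(S) = 6·5.3333 - (0)² = 32.
  S^{-1} = (1/det) · [[d, -b], [-b, a]] = [[0.1667, 0],
 [0, 0.1875]].

Step 4 — quadratic form (x̄ - mu_0)^T · S^{-1} · (x̄ - mu_0):
  S^{-1} · (x̄ - mu_0) = (0, 0.5625),
  (x̄ - mu_0)^T · [...] = (0)·(0) + (3)·(0.5625) = 1.6875.

Step 5 — scale by n: T² = 4 · 1.6875 = 6.75.

T² ≈ 6.75


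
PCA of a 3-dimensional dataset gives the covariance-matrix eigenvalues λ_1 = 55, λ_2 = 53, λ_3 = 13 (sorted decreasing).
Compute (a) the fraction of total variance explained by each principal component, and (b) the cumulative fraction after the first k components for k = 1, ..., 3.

Step 1 — total variance = trace(Sigma) = Σ λ_i = 55 + 53 + 13 = 121.

Step 2 — fraction explained by component i = λ_i / Σ λ:
  PC1: 55/121 = 0.4545
  PC2: 53/121 = 0.438
  PC3: 13/121 = 0.1074

Step 3 — cumulative fraction after k components = (λ_1 + ... + λ_k) / Σ λ:
  k = 1: 55/121 = 0.4545
  k = 2: (55 + 53)/121 = 108/121 = 0.8926
  k = 3: (55 + 53 + 13)/121 = 121/121 = 1

Summary (fraction, with percent):

explained: PC1 0.4545 (45.45%), PC2 0.438 (43.8%), PC3 0.1074 (10.74%);  cumulative: 0.4545, 0.8926, 1


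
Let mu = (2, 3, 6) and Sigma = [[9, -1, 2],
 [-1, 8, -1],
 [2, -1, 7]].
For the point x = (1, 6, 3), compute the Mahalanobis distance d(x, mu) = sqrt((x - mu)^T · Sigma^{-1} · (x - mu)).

Step 1 — centre the observation: (x - mu) = (-1, 3, -3).

Step 2 — invert Sigma (cofactor / det for 3×3, or solve directly):
  Sigma^{-1} = [[0.1196, 0.0109, -0.0326],
 [0.0109, 0.1283, 0.0152],
 [-0.0326, 0.0152, 0.1543]].

Step 3 — form the quadratic (x - mu)^T · Sigma^{-1} · (x - mu):
  Sigma^{-1} · (x - mu) = (0.0109, 0.3283, -0.3848).
  (x - mu)^T · [Sigma^{-1} · (x - mu)] = (-1)·(0.0109) + (3)·(0.3283) + (-3)·(-0.3848) = 2.1283.

Step 4 — take square root: d = √(2.1283) ≈ 1.4589.

d(x, mu) = √(2.1283) ≈ 1.4589


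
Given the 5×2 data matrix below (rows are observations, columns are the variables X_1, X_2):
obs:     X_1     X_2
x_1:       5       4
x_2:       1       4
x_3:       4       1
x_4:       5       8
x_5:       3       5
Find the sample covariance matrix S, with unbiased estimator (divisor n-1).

Step 1 — column means:
  mean(X_1) = (5 + 1 + 4 + 5 + 3) / 5 = 18/5 = 3.6
  mean(X_2) = (4 + 4 + 1 + 8 + 5) / 5 = 22/5 = 4.4

Step 2 — sample covariance S[i,j] = (1/(n-1)) · Σ_k (x_{k,i} - mean_i) · (x_{k,j} - mean_j), with n-1 = 4.
  S[X_1,X_1] = ((1.4)·(1.4) + (-2.6)·(-2.6) + (0.4)·(0.4) + (1.4)·(1.4) + (-0.6)·(-0.6)) / 4 = 11.2/4 = 2.8
  S[X_1,X_2] = ((1.4)·(-0.4) + (-2.6)·(-0.4) + (0.4)·(-3.4) + (1.4)·(3.6) + (-0.6)·(0.6)) / 4 = 3.8/4 = 0.95
  S[X_2,X_2] = ((-0.4)·(-0.4) + (-0.4)·(-0.4) + (-3.4)·(-3.4) + (3.6)·(3.6) + (0.6)·(0.6)) / 4 = 25.2/4 = 6.3

S is symmetric (S[j,i] = S[i,j]). Assembling:

S = [[2.8, 0.95],
 [0.95, 6.3]]


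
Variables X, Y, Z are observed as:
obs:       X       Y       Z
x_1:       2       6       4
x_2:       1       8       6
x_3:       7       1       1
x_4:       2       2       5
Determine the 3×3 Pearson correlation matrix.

Step 1 — column means:
  mean(X) = (2 + 1 + 7 + 2) / 4 = 12/4 = 3
  mean(Y) = (6 + 8 + 1 + 2) / 4 = 17/4 = 4.25
  mean(Z) = (4 + 6 + 1 + 5) / 4 = 16/4 = 4

Step 2 — sample variances and covariances s[i,j] = (1/(n-1)) · Σ_k (x_{k,i} - mean_i) · (x_{k,j} - mean_j), with n-1 = 3:
  s[X,X] = ((-1)·(-1) + (-2)·(-2) + (4)·(4) + (-1)·(-1)) / 3 = 22/3 = 7.3333
  s[X,Y] = ((-1)·(1.75) + (-2)·(3.75) + (4)·(-3.25) + (-1)·(-2.25)) / 3 = -20/3 = -6.6667
  s[X,Z] = ((-1)·(0) + (-2)·(2) + (4)·(-3) + (-1)·(1)) / 3 = -17/3 = -5.6667
  s[Y,Y] = ((1.75)·(1.75) + (3.75)·(3.75) + (-3.25)·(-3.25) + (-2.25)·(-2.25)) / 3 = 32.75/3 = 10.9167
  s[Y,Z] = ((1.75)·(0) + (3.75)·(2) + (-3.25)·(-3) + (-2.25)·(1)) / 3 = 15/3 = 5
  s[Z,Z] = ((0)·(0) + (2)·(2) + (-3)·(-3) + (1)·(1)) / 3 = 14/3 = 4.6667
  Sample standard deviations s_i = √(s[i,i]):
  s(X) = √(7.3333) = 2.708
  s(Y) = √(10.9167) = 3.304
  s(Z) = √(4.6667) = 2.1602

Step 3 — r_{ij} = s_{ij} / (s_i · s_j):
  r[X,X] = 1 (diagonal).
  r[X,Y] = -6.6667 / (2.708 · 3.304) = -6.6667 / 8.9474 = -0.7451
  r[X,Z] = -5.6667 / (2.708 · 2.1602) = -5.6667 / 5.85 = -0.9687
  r[Y,Y] = 1 (diagonal).
  r[Y,Z] = 5 / (3.304 · 2.1602) = 5 / 7.1375 = 0.7005
  r[Z,Z] = 1 (diagonal).

R is symmetric with unit diagonal. Assembling:

R = [[1, -0.7451, -0.9687],
 [-0.7451, 1, 0.7005],
 [-0.9687, 0.7005, 1]]


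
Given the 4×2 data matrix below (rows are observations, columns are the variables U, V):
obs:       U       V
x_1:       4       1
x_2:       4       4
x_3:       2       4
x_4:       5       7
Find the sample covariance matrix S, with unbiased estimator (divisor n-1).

Step 1 — column means:
  mean(U) = (4 + 4 + 2 + 5) / 4 = 15/4 = 3.75
  mean(V) = (1 + 4 + 4 + 7) / 4 = 16/4 = 4

Step 2 — sample covariance S[i,j] = (1/(n-1)) · Σ_k (x_{k,i} - mean_i) · (x_{k,j} - mean_j), with n-1 = 3.
  S[U,U] = ((0.25)·(0.25) + (0.25)·(0.25) + (-1.75)·(-1.75) + (1.25)·(1.25)) / 3 = 4.75/3 = 1.5833
  S[U,V] = ((0.25)·(-3) + (0.25)·(0) + (-1.75)·(0) + (1.25)·(3)) / 3 = 3/3 = 1
  S[V,V] = ((-3)·(-3) + (0)·(0) + (0)·(0) + (3)·(3)) / 3 = 18/3 = 6

S is symmetric (S[j,i] = S[i,j]). Assembling:

S = [[1.5833, 1],
 [1, 6]]
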